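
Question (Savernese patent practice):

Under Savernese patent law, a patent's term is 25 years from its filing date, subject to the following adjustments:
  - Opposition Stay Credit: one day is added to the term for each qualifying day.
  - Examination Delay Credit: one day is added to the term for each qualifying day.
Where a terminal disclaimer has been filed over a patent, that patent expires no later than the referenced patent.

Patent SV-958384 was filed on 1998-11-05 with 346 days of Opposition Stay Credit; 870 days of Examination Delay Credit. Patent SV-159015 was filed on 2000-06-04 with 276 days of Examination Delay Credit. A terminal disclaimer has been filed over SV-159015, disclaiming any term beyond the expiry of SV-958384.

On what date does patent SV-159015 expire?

2026-03-07

Natural term of SV-159015:
  Base: filing + 25 years → 4 June 2025.
  Examination Delay Credit: +276 days → 7 March 2026.
Expiry of referenced patent SV-958384:
  Base: filing + 25 years → 5 November 2023.
  Opposition Stay Credit: +346 days → 16 October 2024.
  Examination Delay Credit: +870 days → 5 March 2027.
Terminal disclaimer: SV-159015 expires on the earlier of 7 March 2026 and 5 March 2027.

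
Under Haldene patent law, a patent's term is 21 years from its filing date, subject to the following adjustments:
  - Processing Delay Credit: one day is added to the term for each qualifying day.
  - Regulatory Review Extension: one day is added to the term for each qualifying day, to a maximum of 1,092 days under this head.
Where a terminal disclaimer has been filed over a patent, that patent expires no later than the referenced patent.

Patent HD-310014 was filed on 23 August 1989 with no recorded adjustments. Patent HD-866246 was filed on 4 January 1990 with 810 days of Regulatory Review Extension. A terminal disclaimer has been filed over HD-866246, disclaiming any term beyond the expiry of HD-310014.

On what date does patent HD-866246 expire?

Natural term of HD-866246:
  Base: filing + 21 years → 4 January 2011.
  Regulatory Review Extension: 810 days (within the 1092-day cap) → +810 days → 24 March 2013.
Expiry of referenced patent HD-310014:
  Base: filing + 21 years → 23 August 2010.
Terminal disclaimer: HD-866246 expires on the earlier of 24 March 2013 and 23 August 2010.

August 23, 2010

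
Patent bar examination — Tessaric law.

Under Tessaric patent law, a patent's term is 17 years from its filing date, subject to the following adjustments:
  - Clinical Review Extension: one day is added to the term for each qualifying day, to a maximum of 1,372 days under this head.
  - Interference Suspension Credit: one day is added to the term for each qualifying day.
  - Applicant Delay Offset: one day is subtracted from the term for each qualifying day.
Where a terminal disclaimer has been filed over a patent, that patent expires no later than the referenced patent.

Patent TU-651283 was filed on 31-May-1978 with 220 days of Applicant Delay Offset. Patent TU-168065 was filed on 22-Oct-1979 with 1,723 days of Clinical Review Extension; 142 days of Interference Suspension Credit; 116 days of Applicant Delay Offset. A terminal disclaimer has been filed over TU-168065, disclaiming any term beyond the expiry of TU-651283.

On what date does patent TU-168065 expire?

Natural term of TU-168065:
  Base: filing + 17 years → 22 October 1996.
  Clinical Review Extension: 1723 days claimed exceeds the 1372-day cap, so +1372 days → 25 July 2000.
  Interference Suspension Credit: +142 days → 14 December 2000.
  Applicant Delay Offset: −116 days → 20 August 2000.
Expiry of referenced patent TU-651283:
  Base: filing + 17 years → 31 May 1995.
  Applicant Delay Offset: −220 days → 23 October 1994.
Terminal disclaimer: TU-168065 expires on the earlier of 20 August 2000 and 23 October 1994.

October 23, 1994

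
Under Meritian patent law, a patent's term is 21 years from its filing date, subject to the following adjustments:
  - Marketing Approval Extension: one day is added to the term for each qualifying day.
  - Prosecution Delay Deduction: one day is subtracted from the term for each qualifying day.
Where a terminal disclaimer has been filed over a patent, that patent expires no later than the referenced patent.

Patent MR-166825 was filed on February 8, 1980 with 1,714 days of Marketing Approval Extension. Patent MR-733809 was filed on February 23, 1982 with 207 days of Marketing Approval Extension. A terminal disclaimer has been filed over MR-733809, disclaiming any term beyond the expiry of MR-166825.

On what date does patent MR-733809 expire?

Natural term of MR-733809:
  Base: filing + 21 years → 23 February 2003.
  Marketing Approval Extension: +207 days → 18 September 2003.
Expiry of referenced patent MR-166825:
  Base: filing + 21 years → 8 February 2001.
  Marketing Approval Extension: +1714 days → 19 October 2005.
Terminal disclaimer: MR-733809 expires on the earlier of 18 September 2003 and 19 October 2005.

September 18, 2003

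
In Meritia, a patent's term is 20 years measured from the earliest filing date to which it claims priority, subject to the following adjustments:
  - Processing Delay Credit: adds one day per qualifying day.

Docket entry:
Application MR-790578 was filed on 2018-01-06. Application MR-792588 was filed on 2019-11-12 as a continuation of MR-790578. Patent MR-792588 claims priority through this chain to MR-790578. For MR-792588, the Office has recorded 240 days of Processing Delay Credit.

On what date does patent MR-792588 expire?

2038-09-03

Earliest priority filing: 6 January 2018.
Base term: 6 January 2018 + 20 years → 6 January 2038.
Processing Delay Credit: +240 days → 3 September 2038.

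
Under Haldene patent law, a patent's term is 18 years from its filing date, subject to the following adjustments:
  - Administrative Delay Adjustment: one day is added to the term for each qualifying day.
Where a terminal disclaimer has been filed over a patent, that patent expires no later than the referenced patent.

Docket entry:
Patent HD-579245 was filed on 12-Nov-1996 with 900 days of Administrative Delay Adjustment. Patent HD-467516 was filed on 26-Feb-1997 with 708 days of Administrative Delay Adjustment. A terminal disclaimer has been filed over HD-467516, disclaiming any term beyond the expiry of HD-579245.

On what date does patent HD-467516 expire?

Natural term of HD-467516:
  Base: filing + 18 years → 26 February 2015.
  Administrative Delay Adjustment: +708 days → 3 February 2017.
Expiry of referenced patent HD-579245:
  Base: filing + 18 years → 12 November 2014.
  Administrative Delay Adjustment: +900 days → 30 April 2017.
Terminal disclaimer: HD-467516 expires on the earlier of 3 February 2017 and 30 April 2017.

2017-02-03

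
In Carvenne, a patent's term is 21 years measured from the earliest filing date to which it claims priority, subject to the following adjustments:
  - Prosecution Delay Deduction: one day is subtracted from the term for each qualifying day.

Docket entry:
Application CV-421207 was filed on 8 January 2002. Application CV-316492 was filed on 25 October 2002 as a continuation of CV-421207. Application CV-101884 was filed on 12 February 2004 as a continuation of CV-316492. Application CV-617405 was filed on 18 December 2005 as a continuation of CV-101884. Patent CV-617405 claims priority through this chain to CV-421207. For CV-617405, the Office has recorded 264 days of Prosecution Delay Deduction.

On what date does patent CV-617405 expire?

April 19, 2022

Earliest priority filing: 8 January 2002.
Base term: 8 January 2002 + 21 years → 8 January 2023.
Prosecution Delay Deduction: −264 days → 19 April 2022.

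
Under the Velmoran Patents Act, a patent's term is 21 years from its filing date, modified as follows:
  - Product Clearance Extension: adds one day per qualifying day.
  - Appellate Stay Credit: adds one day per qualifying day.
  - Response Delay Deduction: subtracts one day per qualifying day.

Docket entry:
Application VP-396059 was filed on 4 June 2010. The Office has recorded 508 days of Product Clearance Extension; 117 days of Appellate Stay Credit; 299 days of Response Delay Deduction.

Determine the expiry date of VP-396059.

April 25, 2032

Base term: filing date + 21 years → 4 June 2031.
Product Clearance Extension: +508 days → 24 October 2032.
Appellate Stay Credit: +117 days → 18 February 2033.
Response Delay Deduction: −299 days → 25 April 2032.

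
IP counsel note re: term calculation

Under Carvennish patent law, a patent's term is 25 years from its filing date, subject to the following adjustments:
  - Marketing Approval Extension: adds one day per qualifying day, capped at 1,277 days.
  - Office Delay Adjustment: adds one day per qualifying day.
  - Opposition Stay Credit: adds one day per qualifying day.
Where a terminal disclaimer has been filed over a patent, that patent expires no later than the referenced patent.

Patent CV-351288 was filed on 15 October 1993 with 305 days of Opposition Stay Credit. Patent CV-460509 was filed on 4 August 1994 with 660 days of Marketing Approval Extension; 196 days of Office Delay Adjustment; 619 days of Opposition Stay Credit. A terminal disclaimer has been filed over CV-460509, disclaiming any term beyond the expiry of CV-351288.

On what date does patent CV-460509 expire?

August 16, 2019

Natural term of CV-460509:
  Base: filing + 25 years → 4 August 2019.
  Marketing Approval Extension: 660 days (within the 1277-day cap) → +660 days → 25 May 2021.
  Office Delay Adjustment: +196 days → 7 December 2021.
  Opposition Stay Credit: +619 days → 18 August 2023.
Expiry of referenced patent CV-351288:
  Base: filing + 25 years → 15 October 2018.
  Opposition Stay Credit: +305 days → 16 August 2019.
Terminal disclaimer: CV-460509 expires on the earlier of 18 August 2023 and 16 August 2019.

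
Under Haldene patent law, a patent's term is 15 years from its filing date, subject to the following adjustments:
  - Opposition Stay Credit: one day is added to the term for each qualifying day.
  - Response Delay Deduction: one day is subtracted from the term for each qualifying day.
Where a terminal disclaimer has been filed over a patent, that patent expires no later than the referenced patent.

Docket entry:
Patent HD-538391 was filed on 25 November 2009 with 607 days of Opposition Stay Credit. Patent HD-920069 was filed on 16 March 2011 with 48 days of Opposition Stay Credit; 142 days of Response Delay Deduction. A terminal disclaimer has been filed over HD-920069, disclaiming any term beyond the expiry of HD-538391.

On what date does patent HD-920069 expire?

Natural term of HD-920069:
  Base: filing + 15 years → 16 March 2026.
  Opposition Stay Credit: +48 days → 3 May 2026.
  Response Delay Deduction: −142 days → 12 December 2025.
Expiry of referenced patent HD-538391:
  Base: filing + 15 years → 25 November 2024.
  Opposition Stay Credit: +607 days → 25 July 2026.
Terminal disclaimer: HD-920069 expires on the earlier of 12 December 2025 and 25 July 2026.

2025-12-12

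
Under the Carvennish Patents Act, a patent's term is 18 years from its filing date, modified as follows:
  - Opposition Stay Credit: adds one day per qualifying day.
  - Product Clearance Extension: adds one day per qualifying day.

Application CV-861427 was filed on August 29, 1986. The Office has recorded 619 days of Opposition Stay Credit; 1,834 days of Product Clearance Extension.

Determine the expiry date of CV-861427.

2011-05-18

Base term: filing date + 18 years → 29 August 2004.
Opposition Stay Credit: +619 days → 10 May 2006.
Product Clearance Extension: +1834 days → 18 May 2011.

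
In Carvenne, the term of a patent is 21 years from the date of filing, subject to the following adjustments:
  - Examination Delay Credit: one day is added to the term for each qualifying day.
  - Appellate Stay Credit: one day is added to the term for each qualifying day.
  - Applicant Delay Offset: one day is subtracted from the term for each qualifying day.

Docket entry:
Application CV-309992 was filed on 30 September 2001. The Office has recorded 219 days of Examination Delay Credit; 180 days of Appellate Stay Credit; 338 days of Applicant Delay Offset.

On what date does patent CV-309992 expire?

2022-11-30

Base term: filing date + 21 years → 30 September 2022.
Examination Delay Credit: +219 days → 7 May 2023.
Appellate Stay Credit: +180 days → 3 November 2023.
Applicant Delay Offset: −338 days → 30 November 2022.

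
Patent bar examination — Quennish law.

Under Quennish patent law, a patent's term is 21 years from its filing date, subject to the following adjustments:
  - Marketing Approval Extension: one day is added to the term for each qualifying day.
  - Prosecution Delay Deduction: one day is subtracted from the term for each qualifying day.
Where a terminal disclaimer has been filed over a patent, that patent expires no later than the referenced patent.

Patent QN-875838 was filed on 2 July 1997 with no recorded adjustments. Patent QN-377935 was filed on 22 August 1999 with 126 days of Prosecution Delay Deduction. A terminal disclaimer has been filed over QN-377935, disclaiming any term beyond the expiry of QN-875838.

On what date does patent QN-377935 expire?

Natural term of QN-377935:
  Base: filing + 21 years → 22 August 2020.
  Prosecution Delay Deduction: −126 days → 18 April 2020.
Expiry of referenced patent QN-875838:
  Base: filing + 21 years → 2 July 2018.
Terminal disclaimer: QN-377935 expires on the earlier of 18 April 2020 and 2 July 2018.

2018-07-02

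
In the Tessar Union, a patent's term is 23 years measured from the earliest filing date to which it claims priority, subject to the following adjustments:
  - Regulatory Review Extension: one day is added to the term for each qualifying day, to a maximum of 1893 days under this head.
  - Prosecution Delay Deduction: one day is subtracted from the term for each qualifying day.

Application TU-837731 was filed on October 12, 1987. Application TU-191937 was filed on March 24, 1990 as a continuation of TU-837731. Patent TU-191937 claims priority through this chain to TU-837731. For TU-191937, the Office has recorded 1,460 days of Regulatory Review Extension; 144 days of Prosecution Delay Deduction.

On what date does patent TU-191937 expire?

2014-05-20

Earliest priority filing: 12 October 1987.
Base term: 12 October 1987 + 23 years → 12 October 2010.
Regulatory Review Extension: 1460 days (within the 1893-day cap) → +1460 days → 11 October 2014.
Prosecution Delay Deduction: −144 days → 20 May 2014.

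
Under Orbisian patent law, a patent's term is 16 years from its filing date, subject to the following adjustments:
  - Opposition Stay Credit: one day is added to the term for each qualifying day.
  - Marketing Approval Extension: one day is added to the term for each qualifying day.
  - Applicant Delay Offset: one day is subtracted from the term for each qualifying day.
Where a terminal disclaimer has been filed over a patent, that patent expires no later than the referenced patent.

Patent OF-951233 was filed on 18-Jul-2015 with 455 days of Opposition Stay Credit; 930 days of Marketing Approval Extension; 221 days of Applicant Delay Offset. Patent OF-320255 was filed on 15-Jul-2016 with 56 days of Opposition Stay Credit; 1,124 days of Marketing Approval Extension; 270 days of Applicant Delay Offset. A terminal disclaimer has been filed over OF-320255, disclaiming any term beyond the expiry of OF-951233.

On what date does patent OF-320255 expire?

Natural term of OF-320255:
  Base: filing + 16 years → 15 July 2032.
  Opposition Stay Credit: +56 days → 9 September 2032.
  Marketing Approval Extension: +1124 days → 8 October 2035.
  Applicant Delay Offset: −270 days → 11 January 2035.
Expiry of referenced patent OF-951233:
  Base: filing + 16 years → 18 July 2031.
  Opposition Stay Credit: +455 days → 15 October 2032.
  Marketing Approval Extension: +930 days → 3 May 2035.
  Applicant Delay Offset: −221 days → 24 September 2034.
Terminal disclaimer: OF-320255 expires on the earlier of 11 January 2035 and 24 September 2034.

2034-09-24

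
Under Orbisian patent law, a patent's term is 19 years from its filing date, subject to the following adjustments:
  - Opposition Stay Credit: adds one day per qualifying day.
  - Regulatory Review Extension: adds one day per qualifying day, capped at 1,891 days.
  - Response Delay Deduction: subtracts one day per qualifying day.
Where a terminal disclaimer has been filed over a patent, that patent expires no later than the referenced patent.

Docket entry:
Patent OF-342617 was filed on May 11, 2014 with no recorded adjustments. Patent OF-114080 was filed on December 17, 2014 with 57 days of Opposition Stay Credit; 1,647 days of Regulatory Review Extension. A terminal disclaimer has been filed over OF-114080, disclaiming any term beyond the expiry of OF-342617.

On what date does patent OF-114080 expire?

May 11, 2033

Natural term of OF-114080:
  Base: filing + 19 years → 17 December 2033.
  Opposition Stay Credit: +57 days → 12 February 2034.
  Regulatory Review Extension: 1647 days (within the 1891-day cap) → +1647 days → 17 August 2038.
Expiry of referenced patent OF-342617:
  Base: filing + 19 years → 11 May 2033.
Terminal disclaimer: OF-114080 expires on the earlier of 17 August 2038 and 11 May 2033.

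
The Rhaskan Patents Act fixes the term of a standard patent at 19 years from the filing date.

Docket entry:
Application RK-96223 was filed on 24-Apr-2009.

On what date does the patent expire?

April 24, 2028

Filing date + 19 years → 24 April 2028.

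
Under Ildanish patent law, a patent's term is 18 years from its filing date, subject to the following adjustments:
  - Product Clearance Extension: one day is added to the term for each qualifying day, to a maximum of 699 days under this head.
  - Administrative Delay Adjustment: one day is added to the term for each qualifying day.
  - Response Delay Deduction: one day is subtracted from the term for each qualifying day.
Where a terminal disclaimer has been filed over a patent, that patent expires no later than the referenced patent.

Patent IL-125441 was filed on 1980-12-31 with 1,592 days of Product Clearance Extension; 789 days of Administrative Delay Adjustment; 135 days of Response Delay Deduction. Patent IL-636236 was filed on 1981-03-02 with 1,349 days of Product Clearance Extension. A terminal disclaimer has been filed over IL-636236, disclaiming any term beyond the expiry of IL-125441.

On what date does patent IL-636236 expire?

Natural term of IL-636236:
  Base: filing + 18 years → 2 March 1999.
  Product Clearance Extension: 1349 days claimed exceeds the 699-day cap, so +699 days → 29 January 2001.
Expiry of referenced patent IL-125441:
  Base: filing + 18 years → 31 December 1998.
  Product Clearance Extension: 1592 days claimed exceeds the 699-day cap, so +699 days → 29 November 2000.
  Administrative Delay Adjustment: +789 days → 27 January 2003.
  Response Delay Deduction: −135 days → 14 September 2002.
Terminal disclaimer: IL-636236 expires on the earlier of 29 January 2001 and 14 September 2002.

January 29, 2001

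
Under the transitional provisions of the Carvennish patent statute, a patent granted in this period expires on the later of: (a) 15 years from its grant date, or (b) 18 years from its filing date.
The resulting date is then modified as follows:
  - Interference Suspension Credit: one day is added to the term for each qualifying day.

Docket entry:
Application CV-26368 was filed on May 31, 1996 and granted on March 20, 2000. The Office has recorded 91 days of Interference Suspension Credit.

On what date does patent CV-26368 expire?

(a) grant + 15 years → 20 March 2015.
(b) filing + 18 years → 31 May 2014.
Later of the two: 20 March 2015.
Interference Suspension Credit: +91 days → 19 June 2015.

June 19, 2015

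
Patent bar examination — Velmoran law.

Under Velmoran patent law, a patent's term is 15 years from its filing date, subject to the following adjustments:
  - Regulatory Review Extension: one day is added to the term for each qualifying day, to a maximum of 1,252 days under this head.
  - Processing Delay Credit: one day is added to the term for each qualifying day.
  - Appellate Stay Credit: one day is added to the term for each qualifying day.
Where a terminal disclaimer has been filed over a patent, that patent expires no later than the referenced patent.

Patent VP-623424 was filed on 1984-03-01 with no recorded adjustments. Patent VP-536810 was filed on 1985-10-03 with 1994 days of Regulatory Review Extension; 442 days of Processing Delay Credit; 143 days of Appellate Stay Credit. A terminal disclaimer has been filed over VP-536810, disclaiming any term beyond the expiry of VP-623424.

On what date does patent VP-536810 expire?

March 1, 1999

Natural term of VP-536810:
  Base: filing + 15 years → 3 October 2000.
  Regulatory Review Extension: 1994 days claimed exceeds the 1252-day cap, so +1252 days → 8 March 2004.
  Processing Delay Credit: +442 days → 24 May 2005.
  Appellate Stay Credit: +143 days → 14 October 2005.
Expiry of referenced patent VP-623424:
  Base: filing + 15 years → 1 March 1999.
Terminal disclaimer: VP-536810 expires on the earlier of 14 October 2005 and 1 March 1999.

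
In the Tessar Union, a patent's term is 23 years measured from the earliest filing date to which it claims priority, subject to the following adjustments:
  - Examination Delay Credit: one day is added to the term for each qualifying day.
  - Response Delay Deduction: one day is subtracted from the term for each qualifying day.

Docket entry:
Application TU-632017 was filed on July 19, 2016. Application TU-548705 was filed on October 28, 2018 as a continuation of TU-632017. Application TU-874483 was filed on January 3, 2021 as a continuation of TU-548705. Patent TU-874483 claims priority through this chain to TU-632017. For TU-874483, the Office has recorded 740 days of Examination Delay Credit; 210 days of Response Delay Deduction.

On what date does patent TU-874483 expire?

December 30, 2040

Earliest priority filing: 19 July 2016.
Base term: 19 July 2016 + 23 years → 19 July 2039.
Examination Delay Credit: +740 days → 28 July 2041.
Response Delay Deduction: −210 days → 30 December 2040.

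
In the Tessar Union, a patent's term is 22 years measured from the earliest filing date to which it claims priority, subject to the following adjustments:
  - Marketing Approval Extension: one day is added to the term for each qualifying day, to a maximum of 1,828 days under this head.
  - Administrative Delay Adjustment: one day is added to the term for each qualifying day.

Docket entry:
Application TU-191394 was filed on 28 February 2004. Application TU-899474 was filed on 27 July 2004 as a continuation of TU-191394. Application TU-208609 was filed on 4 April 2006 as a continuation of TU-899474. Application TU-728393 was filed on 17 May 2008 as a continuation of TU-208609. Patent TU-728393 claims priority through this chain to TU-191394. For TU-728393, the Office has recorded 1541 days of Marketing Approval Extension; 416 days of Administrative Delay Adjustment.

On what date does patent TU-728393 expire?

Earliest priority filing: 28 February 2004.
Base term: 28 February 2004 + 22 years → 28 February 2026.
Marketing Approval Extension: 1541 days (within the 1828-day cap) → +1541 days → 19 May 2030.
Administrative Delay Adjustment: +416 days → 9 July 2031.

2031-07-09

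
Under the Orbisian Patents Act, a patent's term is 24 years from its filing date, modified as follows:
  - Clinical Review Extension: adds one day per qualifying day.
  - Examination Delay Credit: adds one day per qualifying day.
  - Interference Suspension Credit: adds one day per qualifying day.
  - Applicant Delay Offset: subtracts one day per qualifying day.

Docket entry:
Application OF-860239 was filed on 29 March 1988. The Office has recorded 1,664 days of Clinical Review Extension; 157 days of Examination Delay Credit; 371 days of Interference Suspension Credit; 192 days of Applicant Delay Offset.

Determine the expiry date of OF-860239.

2017-09-19

Base term: filing date + 24 years → 29 March 2012.
Clinical Review Extension: +1664 days → 18 October 2016.
Examination Delay Credit: +157 days → 24 March 2017.
Interference Suspension Credit: +371 days → 30 March 2018.
Applicant Delay Offset: −192 days → 19 September 2017.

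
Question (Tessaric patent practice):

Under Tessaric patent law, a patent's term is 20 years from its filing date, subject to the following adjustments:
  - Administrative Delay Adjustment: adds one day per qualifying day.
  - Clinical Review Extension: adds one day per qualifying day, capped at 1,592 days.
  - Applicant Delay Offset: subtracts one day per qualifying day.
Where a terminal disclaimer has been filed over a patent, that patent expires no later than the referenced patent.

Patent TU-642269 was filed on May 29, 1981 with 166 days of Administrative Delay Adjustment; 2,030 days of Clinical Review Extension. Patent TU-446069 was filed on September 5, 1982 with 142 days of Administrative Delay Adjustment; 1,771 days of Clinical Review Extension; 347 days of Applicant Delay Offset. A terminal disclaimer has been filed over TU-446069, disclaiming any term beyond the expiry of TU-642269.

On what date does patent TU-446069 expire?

Natural term of TU-446069:
  Base: filing + 20 years → 5 September 2002.
  Administrative Delay Adjustment: +142 days → 25 January 2003.
  Clinical Review Extension: 1771 days claimed exceeds the 1592-day cap, so +1592 days → 5 June 2007.
  Applicant Delay Offset: −347 days → 23 June 2006.
Expiry of referenced patent TU-642269:
  Base: filing + 20 years → 29 May 2001.
  Administrative Delay Adjustment: +166 days → 11 November 2001.
  Clinical Review Extension: 2030 days claimed exceeds the 1592-day cap, so +1592 days → 22 March 2006.
Terminal disclaimer: TU-446069 expires on the earlier of 23 June 2006 and 22 March 2006.

March 22, 2006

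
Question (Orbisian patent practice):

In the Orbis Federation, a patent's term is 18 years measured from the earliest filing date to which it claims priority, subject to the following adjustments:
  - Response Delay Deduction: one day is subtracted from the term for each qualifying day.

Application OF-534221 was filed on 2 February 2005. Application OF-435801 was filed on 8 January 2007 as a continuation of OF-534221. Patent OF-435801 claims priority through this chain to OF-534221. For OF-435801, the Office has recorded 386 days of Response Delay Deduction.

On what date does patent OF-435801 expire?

2022-01-12

Earliest priority filing: 2 February 2005.
Base term: 2 February 2005 + 18 years → 2 February 2023.
Response Delay Deduction: −386 days → 12 January 2022.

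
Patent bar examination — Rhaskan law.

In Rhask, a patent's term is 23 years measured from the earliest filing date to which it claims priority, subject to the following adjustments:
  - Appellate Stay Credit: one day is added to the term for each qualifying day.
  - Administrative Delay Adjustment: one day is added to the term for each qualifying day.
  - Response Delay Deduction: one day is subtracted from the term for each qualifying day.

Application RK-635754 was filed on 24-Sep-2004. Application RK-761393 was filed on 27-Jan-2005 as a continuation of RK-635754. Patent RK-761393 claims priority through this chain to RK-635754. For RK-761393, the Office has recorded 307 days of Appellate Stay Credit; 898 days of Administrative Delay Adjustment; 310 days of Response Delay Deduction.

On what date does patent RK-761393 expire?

March 7, 2030

Earliest priority filing: 24 September 2004.
Base term: 24 September 2004 + 23 years → 24 September 2027.
Appellate Stay Credit: +307 days → 27 July 2028.
Administrative Delay Adjustment: +898 days → 11 January 2031.
Response Delay Deduction: −310 days → 7 March 2030.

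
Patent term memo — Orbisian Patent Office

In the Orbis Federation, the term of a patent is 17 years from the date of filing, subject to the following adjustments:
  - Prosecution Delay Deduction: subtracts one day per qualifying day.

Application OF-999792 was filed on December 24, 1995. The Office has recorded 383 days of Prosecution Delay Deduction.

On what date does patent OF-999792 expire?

2011-12-07

Base term: filing date + 17 years → 24 December 2012.
Prosecution Delay Deduction: −383 days → 7 December 2011.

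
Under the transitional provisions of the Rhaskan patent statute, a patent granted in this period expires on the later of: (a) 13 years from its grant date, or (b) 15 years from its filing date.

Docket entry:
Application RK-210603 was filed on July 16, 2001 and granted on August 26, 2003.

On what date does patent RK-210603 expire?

August 26, 2016

(a) grant + 13 years → 26 August 2016.
(b) filing + 15 years → 16 July 2016.
Later of the two: 26 August 2016.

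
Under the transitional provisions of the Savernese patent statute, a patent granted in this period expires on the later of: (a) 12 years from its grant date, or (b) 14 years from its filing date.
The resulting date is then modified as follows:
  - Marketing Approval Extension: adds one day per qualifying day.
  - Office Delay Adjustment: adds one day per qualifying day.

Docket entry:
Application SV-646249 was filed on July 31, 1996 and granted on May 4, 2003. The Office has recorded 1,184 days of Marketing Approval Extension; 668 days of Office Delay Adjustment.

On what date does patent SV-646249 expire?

(a) grant + 12 years → 4 May 2015.
(b) filing + 14 years → 31 July 2010.
Later of the two: 4 May 2015.
Marketing Approval Extension: +1184 days → 31 July 2018.
Office Delay Adjustment: +668 days → 29 May 2020.

May 29, 2020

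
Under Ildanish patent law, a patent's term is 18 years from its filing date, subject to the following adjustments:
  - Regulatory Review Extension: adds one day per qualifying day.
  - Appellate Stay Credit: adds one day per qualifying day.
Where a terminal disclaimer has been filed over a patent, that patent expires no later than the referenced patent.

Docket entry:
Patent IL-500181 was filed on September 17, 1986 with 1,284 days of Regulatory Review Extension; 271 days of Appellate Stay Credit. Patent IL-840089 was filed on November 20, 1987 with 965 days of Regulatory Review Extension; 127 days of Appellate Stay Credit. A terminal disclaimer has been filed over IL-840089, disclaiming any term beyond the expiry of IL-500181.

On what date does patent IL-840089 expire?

November 16, 2008

Natural term of IL-840089:
  Base: filing + 18 years → 20 November 2005.
  Regulatory Review Extension: +965 days → 12 July 2008.
  Appellate Stay Credit: +127 days → 16 November 2008.
Expiry of referenced patent IL-500181:
  Base: filing + 18 years → 17 September 2004.
  Regulatory Review Extension: +1284 days → 24 March 2008.
  Appellate Stay Credit: +271 days → 20 December 2008.
Terminal disclaimer: IL-840089 expires on the earlier of 16 November 2008 and 20 December 2008.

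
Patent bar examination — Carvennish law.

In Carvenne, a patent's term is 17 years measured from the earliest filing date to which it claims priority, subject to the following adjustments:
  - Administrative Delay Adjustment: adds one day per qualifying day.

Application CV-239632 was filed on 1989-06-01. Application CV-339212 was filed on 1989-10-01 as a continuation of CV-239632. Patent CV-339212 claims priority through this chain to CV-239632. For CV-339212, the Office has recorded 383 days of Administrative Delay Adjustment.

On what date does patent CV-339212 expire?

June 19, 2007

Earliest priority filing: 1 June 1989.
Base term: 1 June 1989 + 17 years → 1 June 2006.
Administrative Delay Adjustment: +383 days → 19 June 2007.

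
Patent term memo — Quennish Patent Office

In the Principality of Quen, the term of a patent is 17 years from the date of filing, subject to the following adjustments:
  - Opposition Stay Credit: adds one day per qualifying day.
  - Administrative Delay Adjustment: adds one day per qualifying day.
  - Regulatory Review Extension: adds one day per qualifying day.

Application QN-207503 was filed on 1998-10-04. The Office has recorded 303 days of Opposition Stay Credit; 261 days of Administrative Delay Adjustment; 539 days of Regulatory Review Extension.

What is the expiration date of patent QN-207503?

October 11, 2018

Base term: filing date + 17 years → 4 October 2015.
Opposition Stay Credit: +303 days → 2 August 2016.
Administrative Delay Adjustment: +261 days → 20 April 2017.
Regulatory Review Extension: +539 days → 11 October 2018.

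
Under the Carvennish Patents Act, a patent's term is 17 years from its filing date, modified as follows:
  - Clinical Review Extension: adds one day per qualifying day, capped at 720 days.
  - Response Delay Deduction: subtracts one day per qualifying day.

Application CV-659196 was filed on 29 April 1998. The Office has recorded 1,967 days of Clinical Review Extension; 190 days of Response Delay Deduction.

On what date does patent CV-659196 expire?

Base term: filing date + 17 years → 29 April 2015.
Clinical Review Extension: 1967 days claimed exceeds the 720-day cap, so +720 days → 18 April 2017.
Response Delay Deduction: −190 days → 10 October 2016.

October 10, 2016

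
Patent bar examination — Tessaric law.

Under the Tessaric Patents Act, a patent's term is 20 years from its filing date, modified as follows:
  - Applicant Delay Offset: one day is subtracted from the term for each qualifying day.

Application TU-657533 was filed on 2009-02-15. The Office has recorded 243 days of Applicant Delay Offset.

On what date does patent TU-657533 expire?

Base term: filing date + 20 years → 15 February 2029.
Applicant Delay Offset: −243 days → 17 June 2028.

2028-06-17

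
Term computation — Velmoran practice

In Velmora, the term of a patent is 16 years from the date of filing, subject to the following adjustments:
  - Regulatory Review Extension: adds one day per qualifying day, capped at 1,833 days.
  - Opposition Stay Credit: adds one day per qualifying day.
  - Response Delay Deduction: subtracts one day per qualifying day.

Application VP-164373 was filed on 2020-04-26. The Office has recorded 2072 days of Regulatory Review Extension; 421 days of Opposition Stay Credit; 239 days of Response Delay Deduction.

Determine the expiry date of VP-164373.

Base term: filing date + 16 years → 26 April 2036.
Regulatory Review Extension: 2072 days claimed exceeds the 1833-day cap, so +1833 days → 3 May 2041.
Opposition Stay Credit: +421 days → 28 June 2042.
Response Delay Deduction: −239 days → 1 November 2041.

2041-11-01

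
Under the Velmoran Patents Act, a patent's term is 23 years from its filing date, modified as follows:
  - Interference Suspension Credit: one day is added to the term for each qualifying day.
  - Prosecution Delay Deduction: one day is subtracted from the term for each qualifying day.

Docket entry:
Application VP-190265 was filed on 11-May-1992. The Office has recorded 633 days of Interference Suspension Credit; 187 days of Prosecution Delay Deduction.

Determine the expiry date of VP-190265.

2016-07-30

Base term: filing date + 23 years → 11 May 2015.
Interference Suspension Credit: +633 days → 2 February 2017.
Prosecution Delay Deduction: −187 days → 30 July 2016.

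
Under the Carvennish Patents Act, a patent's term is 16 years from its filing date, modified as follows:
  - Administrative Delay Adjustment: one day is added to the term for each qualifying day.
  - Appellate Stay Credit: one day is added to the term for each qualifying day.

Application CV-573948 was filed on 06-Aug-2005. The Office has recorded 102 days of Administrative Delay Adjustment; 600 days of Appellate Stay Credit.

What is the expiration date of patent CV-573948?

July 9, 2023

Base term: filing date + 16 years → 6 August 2021.
Administrative Delay Adjustment: +102 days → 16 November 2021.
Appellate Stay Credit: +600 days → 9 July 2023.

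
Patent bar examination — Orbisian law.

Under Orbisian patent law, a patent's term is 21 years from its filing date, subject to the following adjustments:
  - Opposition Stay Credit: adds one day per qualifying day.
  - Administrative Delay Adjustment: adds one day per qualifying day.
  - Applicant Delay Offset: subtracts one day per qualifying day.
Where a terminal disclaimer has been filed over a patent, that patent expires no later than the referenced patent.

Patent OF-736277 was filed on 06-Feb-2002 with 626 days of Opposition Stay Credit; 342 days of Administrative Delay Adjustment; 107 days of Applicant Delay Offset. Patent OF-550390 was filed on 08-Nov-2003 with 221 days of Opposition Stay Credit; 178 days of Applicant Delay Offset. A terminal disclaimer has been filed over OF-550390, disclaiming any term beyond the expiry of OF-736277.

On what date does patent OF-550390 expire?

Natural term of OF-550390:
  Base: filing + 21 years → 8 November 2024.
  Opposition Stay Credit: +221 days → 17 June 2025.
  Applicant Delay Offset: −178 days → 21 December 2024.
Expiry of referenced patent OF-736277:
  Base: filing + 21 years → 6 February 2023.
  Opposition Stay Credit: +626 days → 24 October 2024.
  Administrative Delay Adjustment: +342 days → 1 October 2025.
  Applicant Delay Offset: −107 days → 16 June 2025.
Terminal disclaimer: OF-550390 expires on the earlier of 21 December 2024 and 16 June 2025.

2024-12-21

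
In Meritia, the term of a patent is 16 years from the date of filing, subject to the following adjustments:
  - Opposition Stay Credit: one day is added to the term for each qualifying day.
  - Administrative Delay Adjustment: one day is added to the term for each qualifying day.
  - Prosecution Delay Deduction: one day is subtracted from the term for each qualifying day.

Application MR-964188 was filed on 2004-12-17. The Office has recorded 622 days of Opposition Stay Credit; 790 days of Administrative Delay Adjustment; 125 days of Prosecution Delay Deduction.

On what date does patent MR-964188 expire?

2024-06-26

Base term: filing date + 16 years → 17 December 2020.
Opposition Stay Credit: +622 days → 31 August 2022.
Administrative Delay Adjustment: +790 days → 29 October 2024.
Prosecution Delay Deduction: −125 days → 26 June 2024.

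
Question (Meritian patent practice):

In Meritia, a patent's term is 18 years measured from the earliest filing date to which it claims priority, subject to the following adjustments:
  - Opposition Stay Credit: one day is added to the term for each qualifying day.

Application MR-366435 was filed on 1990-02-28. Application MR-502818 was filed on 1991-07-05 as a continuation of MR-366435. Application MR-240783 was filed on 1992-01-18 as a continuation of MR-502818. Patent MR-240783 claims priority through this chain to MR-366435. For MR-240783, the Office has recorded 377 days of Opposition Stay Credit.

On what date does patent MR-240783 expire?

2009-03-11

Earliest priority filing: 28 February 1990.
Base term: 28 February 1990 + 18 years → 28 February 2008.
Opposition Stay Credit: +377 days → 11 March 2009.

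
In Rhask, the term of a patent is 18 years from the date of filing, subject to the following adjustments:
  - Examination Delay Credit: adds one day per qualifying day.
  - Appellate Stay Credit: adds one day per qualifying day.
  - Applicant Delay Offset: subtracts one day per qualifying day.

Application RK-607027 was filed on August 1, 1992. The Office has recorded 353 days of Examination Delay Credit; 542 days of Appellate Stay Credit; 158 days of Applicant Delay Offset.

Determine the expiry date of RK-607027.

Base term: filing date + 18 years → 1 August 2010.
Examination Delay Credit: +353 days → 20 July 2011.
Appellate Stay Credit: +542 days → 12 January 2013.
Applicant Delay Offset: −158 days → 7 August 2012.

August 7, 2012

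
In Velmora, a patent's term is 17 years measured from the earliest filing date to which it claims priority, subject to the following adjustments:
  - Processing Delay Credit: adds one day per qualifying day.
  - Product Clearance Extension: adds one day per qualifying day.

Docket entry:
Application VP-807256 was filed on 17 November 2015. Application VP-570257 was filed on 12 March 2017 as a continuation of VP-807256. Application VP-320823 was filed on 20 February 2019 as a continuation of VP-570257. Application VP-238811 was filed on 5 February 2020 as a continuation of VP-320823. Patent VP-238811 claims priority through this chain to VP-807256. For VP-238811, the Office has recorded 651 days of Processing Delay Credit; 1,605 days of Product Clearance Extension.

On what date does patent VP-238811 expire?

Earliest priority filing: 17 November 2015.
Base term: 17 November 2015 + 17 years → 17 November 2032.
Processing Delay Credit: +651 days → 30 August 2034.
Product Clearance Extension: +1605 days → 21 January 2039.

January 21, 2039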